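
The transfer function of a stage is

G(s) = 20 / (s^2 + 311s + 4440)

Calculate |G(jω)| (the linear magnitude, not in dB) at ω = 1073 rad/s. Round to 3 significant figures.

1.67e-05

Substitute s = j1073:
Numerator: 20 = 20 + j0
Denominator: (j1073)^2 + 311(j1073) + 4440 = -1146889 + j333703
|N| = √(20² + 0²) ≈ 20, ∠N ≈ 0.00°
|D| = √(1146889² + 333703²) ≈ 1.1945e+06, ∠D ≈ 163.78°
|G| = 20 / 1.1945e+06 ≈ 1.6743e-05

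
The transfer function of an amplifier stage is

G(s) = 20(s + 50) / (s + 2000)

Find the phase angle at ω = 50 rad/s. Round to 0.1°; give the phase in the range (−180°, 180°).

At s = jω = j50:
zero (s+50): 50 + j50 → |·| = √(50²+50²) = √5000 ≈ 70.711, ∠ = arctan(50/50) ≈ 45.00°
pole (s+2000): 2000 + j50 → |·| = √(2000²+50²) = √4002500 ≈ 2000.6, ∠ = arctan(50/2000) ≈ 1.43°
∠G = 45.00° − 1.43° = 43.57°

43.6°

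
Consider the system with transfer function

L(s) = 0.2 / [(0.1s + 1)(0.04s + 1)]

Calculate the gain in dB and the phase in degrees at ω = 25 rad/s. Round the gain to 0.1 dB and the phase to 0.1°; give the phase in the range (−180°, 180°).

At ω = 25 rad/s:
pole (1 + j25·0.1) = 1 + j2.5 → |·| ≈ 2.6926, ∠ ≈ 68.20°
pole (1 + j25·0.04) = 1 + j1 → |·| ≈ 1.4142, ∠ ≈ 45.00°
|L| = 0.2 · 1 / (2.6926 · 1.4142) ≈ 0.052523
Gain = 20 log₁₀(0.052523) ≈ -25.59 dB
∠L = (0°) − (68.20° + 45.00°) = -113.20°

-25.6 dB, -113.2°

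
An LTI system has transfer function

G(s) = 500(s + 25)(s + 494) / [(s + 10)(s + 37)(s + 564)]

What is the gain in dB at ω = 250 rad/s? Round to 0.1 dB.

5.0 dB

At s = jω = j250:
zero (s+25): 25 + j250 → |·| = √(25²+250²) = √63125 ≈ 251.25, ∠ = arctan(250/25) ≈ 84.29°
zero (s+494): 494 + j250 → |·| = √(494²+250²) = √306536 ≈ 553.66, ∠ = arctan(250/494) ≈ 26.84°
pole (s+10): 10 + j250 → |·| = √(10²+250²) = √62600 ≈ 250.2, ∠ = arctan(250/10) ≈ 87.71°
pole (s+37): 37 + j250 → |·| = √(37²+250²) = √63869 ≈ 252.72, ∠ = arctan(250/37) ≈ 81.58°
pole (s+564): 564 + j250 → |·| = √(564²+250²) = √380596 ≈ 616.92, ∠ = arctan(250/564) ≈ 23.91°
|G| = 500 · 1.3911e+05 / 3.9008e+07 ≈ 1.7831
Gain = 20 log₁₀(1.7831) ≈ 5.02 dB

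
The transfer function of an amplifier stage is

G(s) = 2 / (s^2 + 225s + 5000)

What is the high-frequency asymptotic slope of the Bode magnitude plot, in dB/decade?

Each pole contributes −20 dB/decade at high frequency; each zero contributes +20 dB/decade.
Net: 0 zero(s) − 2 pole(s) → -40 dB/decade.

-40 dB/decade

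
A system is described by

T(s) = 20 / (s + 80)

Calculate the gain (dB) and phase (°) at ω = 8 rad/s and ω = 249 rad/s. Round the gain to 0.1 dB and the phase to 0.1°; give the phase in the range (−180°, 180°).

Substitute s = j8:
Numerator: 20 = 20 + j0
Denominator: (j8) + 80 = 80 + j8
|N| = √(20² + 0²) ≈ 20, ∠N ≈ 0.00°
|D| = √(80² + 8²) ≈ 80.399, ∠D ≈ 5.71°
|T| = 20 / 80.399 ≈ 0.24876
Gain = 20 log₁₀(0.24876) ≈ -12.08 dB
∠T = 0.00° − 5.71° = -5.71°

Substitute s = j249:
Numerator: 20 = 20 + j0
Denominator: (j249) + 80 = 80 + j249
|N| = √(20² + 0²) ≈ 20, ∠N ≈ 0.00°
|D| = √(80² + 249²) ≈ 261.54, ∠D ≈ 72.19°
|T| = 20 / 261.54 ≈ 0.07647
Gain = 20 log₁₀(0.07647) ≈ -22.33 dB
∠T = 0.00° − 72.19° = -72.19°

ω = 8: -12.1 dB, -5.7°; ω = 249: -22.3 dB, -72.2°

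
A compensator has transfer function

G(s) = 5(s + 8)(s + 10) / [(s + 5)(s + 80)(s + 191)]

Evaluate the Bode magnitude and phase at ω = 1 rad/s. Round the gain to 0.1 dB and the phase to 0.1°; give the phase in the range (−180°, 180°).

-45.7 dB, 0.5°

At s = jω = j1:
zero (s+8): 8 + j1 → |·| = √(8²+1²) = √65 ≈ 8.0623, ∠ = arctan(1/8) ≈ 7.13°
zero (s+10): 10 + j1 → |·| = √(10²+1²) = √101 ≈ 10.05, ∠ = arctan(1/10) ≈ 5.71°
pole (s+5): 5 + j1 → |·| = √(5²+1²) = √26 ≈ 5.099, ∠ = arctan(1/5) ≈ 11.31°
pole (s+80): 80 + j1 → |·| = √(80²+1²) = √6401 ≈ 80.006, ∠ = arctan(1/80) ≈ 0.72°
pole (s+191): 191 + j1 → |·| = √(191²+1²) = √36482 ≈ 191, ∠ = arctan(1/191) ≈ 0.30°
|G| = 5 · 81.026 / 77919 ≈ 0.0051994
Gain = 20 log₁₀(0.0051994) ≈ -45.68 dB
∠G = 12.84° − 12.33° = 0.51°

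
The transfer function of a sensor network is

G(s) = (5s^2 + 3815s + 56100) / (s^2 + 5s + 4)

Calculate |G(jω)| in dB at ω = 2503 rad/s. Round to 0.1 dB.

Substitute s = j2503:
Numerator: 5(j2503)^2 + 3815(j2503) + 56100 = -31268945 + j9548945
Denominator: (j2503)^2 + 5(j2503) + 4 = -6265005 + j12515
|N| = √(31268945² + 9548945²) ≈ 3.2694e+07, ∠N ≈ 163.02°
|D| = √(6265005² + 12515²) ≈ 6.265e+06, ∠D ≈ 179.89°
|G| = 3.2694e+07 / 6.265e+06 ≈ 5.2185
Gain = 20 log₁₀(5.2185) ≈ 14.35 dB

14.4 dB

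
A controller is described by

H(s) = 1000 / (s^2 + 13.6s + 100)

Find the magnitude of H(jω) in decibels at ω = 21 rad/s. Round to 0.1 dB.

At s = jω = j21:
quadratic: (j21)² + 13.6·j21 + 100 = -341 + j285.6 → |·| ≈ 444.8, ∠ ≈ 140.05°
|H| = 1000 / 444.8 ≈ 2.2482
Gain = 20 log₁₀(2.2482) ≈ 7.04 dB

7.0 dB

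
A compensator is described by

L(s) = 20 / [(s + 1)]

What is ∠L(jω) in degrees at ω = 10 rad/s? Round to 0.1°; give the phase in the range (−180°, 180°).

At ω = 10 rad/s:
pole (1 + j10·1) = 1 + j10 → |·| ≈ 10.05, ∠ ≈ 84.29°
∠L = (0°) − (84.29°) = -84.29°

-84.3°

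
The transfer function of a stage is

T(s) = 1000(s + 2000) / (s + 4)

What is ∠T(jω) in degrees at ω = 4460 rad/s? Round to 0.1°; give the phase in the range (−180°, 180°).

At s = jω = j4460:
zero (s+2000): 2000 + j4460 → |·| = √(2000²+4460²) = √23891600 ≈ 4887.9, ∠ = arctan(4460/2000) ≈ 65.85°
pole (s+4): 4 + j4460 → |·| = √(4²+4460²) = √19891616 ≈ 4460, ∠ = arctan(4460/4) ≈ 89.95°
∠T = 65.85° − 89.95° = -24.10°

-24.1°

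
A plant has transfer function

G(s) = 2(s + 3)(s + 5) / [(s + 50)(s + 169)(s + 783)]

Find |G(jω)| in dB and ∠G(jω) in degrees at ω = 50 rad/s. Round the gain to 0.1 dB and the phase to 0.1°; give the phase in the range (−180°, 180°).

-65.8 dB, 105.7°

At s = jω = j50:
zero (s+3): 3 + j50 → |·| = √(3²+50²) = √2509 ≈ 50.09, ∠ = arctan(50/3) ≈ 86.57°
zero (s+5): 5 + j50 → |·| = √(5²+50²) = √2525 ≈ 50.249, ∠ = arctan(50/5) ≈ 84.29°
pole (s+50): 50 + j50 → |·| = √(50²+50²) = √5000 ≈ 70.711, ∠ = arctan(50/50) ≈ 45.00°
pole (s+169): 169 + j50 → |·| = √(169²+50²) = √31061 ≈ 176.24, ∠ = arctan(50/169) ≈ 16.48°
pole (s+783): 783 + j50 → |·| = √(783²+50²) = √615589 ≈ 784.59, ∠ = arctan(50/783) ≈ 3.65°
|G| = 2 · 2517 / 9.7776e+06 ≈ 0.00051485
Gain = 20 log₁₀(0.00051485) ≈ -65.77 dB
∠G = 170.86° − 65.13° = 105.73°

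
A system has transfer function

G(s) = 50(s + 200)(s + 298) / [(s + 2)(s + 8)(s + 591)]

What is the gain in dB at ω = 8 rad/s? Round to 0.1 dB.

34.7 dB

At s = jω = j8:
zero (s+200): 200 + j8 → |·| = √(200²+8²) = √40064 ≈ 200.16, ∠ = arctan(8/200) ≈ 2.29°
zero (s+298): 298 + j8 → |·| = √(298²+8²) = √88868 ≈ 298.11, ∠ = arctan(8/298) ≈ 1.54°
pole (s+2): 2 + j8 → |·| = √(2²+8²) = √68 ≈ 8.2462, ∠ = arctan(8/2) ≈ 75.96°
pole (s+8): 8 + j8 → |·| = √(8²+8²) = √128 ≈ 11.314, ∠ = arctan(8/8) ≈ 45.00°
pole (s+591): 591 + j8 → |·| = √(591²+8²) = √349345 ≈ 591.05, ∠ = arctan(8/591) ≈ 0.78°
|G| = 50 · 59670 / 55143 ≈ 54.105
Gain = 20 log₁₀(54.105) ≈ 34.66 dB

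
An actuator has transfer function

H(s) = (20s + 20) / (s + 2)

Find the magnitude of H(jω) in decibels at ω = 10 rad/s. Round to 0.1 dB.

Substitute s = j10:
Numerator: 20(j10) + 20 = 20 + j200
Denominator: (j10) + 2 = 2 + j10
|N| = √(20² + 200²) ≈ 201, ∠N ≈ 84.29°
|D| = √(2² + 10²) ≈ 10.198, ∠D ≈ 78.69°
|H| = 201 / 10.198 ≈ 19.71
Gain = 20 log₁₀(19.71) ≈ 25.89 dB

25.9 dB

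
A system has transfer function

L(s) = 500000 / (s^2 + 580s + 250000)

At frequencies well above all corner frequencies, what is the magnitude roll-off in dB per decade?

-40 dB/decade

Each pole contributes −20 dB/decade at high frequency; each zero contributes +20 dB/decade.
Net: 0 zero(s) − 2 pole(s) → -40 dB/decade.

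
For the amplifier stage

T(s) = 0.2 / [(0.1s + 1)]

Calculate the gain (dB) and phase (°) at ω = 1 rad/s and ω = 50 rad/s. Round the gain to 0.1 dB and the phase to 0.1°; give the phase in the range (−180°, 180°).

At ω = 1 rad/s:
pole (1 + j1·0.1) = 1 + j0.1 → |·| ≈ 1.005, ∠ ≈ 5.71°
|T| = 0.2 · 1 / (1.005) ≈ 0.199
Gain = 20 log₁₀(0.199) ≈ -14.02 dB
∠T = (0°) − (5.71°) = -5.71°

At ω = 50 rad/s:
pole (1 + j50·0.1) = 1 + j5 → |·| ≈ 5.099, ∠ ≈ 78.69°
|T| = 0.2 · 1 / (5.099) ≈ 0.039223
Gain = 20 log₁₀(0.039223) ≈ -28.13 dB
∠T = (0°) − (78.69°) = -78.69°

ω = 1: -14.0 dB, -5.7°; ω = 50: -28.1 dB, -78.7°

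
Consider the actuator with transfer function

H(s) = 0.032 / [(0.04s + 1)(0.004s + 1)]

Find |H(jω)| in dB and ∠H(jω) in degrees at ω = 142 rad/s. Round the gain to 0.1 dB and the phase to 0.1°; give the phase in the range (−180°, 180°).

-46.3 dB, -109.6°

At ω = 142 rad/s:
pole (1 + j142·0.04) = 1 + j5.68 → |·| ≈ 5.7674, ∠ ≈ 80.02°
pole (1 + j142·0.004) = 1 + j0.568 → |·| ≈ 1.1501, ∠ ≈ 29.60°
|H| = 0.032 · 1 / (5.7674 · 1.1501) ≈ 0.0048243
Gain = 20 log₁₀(0.0048243) ≈ -46.33 dB
∠H = (0°) − (80.02° + 29.60°) = -109.62°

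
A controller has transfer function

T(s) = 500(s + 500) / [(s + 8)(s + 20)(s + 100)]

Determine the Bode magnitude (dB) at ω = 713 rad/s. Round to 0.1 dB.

At s = jω = j713:
zero (s+500): 500 + j713 → |·| = √(500²+713²) = √758369 ≈ 870.84, ∠ = arctan(713/500) ≈ 54.96°
pole (s+8): 8 + j713 → |·| = √(8²+713²) = √508433 ≈ 713.04, ∠ = arctan(713/8) ≈ 89.36°
pole (s+20): 20 + j713 → |·| = √(20²+713²) = √508769 ≈ 713.28, ∠ = arctan(713/20) ≈ 88.39°
pole (s+100): 100 + j713 → |·| = √(100²+713²) = √518369 ≈ 719.98, ∠ = arctan(713/100) ≈ 82.02°
|T| = 500 · 870.84 / 3.6618e+08 ≈ 0.0011891
Gain = 20 log₁₀(0.0011891) ≈ -58.50 dB

-58.5 dB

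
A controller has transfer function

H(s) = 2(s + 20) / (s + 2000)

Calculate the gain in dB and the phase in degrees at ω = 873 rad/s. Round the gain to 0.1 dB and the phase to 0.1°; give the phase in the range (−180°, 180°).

At s = jω = j873:
zero (s+20): 20 + j873 → |·| = √(20²+873²) = √762529 ≈ 873.23, ∠ = arctan(873/20) ≈ 88.69°
pole (s+2000): 2000 + j873 → |·| = √(2000²+873²) = √4762129 ≈ 2182.2, ∠ = arctan(873/2000) ≈ 23.58°
|H| = 2 · 873.23 / 2182.2 ≈ 0.80032
Gain = 20 log₁₀(0.80032) ≈ -1.93 dB
∠H = 88.69° − 23.58° = 65.11°

-1.9 dB, 65.1°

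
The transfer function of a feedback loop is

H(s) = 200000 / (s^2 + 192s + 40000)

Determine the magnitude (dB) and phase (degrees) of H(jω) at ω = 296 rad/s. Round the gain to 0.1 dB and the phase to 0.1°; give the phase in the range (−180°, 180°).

At s = jω = j296:
quadratic: (j296)² + 192·j296 + 40000 = -47616 + j56832 → |·| ≈ 74143, ∠ ≈ 129.96°
|H| = 200000 / 74143 ≈ 2.6975
Gain = 20 log₁₀(2.6975) ≈ 8.62 dB
∠H = 0.00° − 129.96° = -129.96°

8.6 dB, -130.0°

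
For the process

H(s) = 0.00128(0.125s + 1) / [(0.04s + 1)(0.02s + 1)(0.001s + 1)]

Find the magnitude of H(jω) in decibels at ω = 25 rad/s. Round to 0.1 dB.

At ω = 25 rad/s:
zero (1 + j25·0.125) = 1 + j3.125 → |·| ≈ 3.2811, ∠ ≈ 72.26°
pole (1 + j25·0.04) = 1 + j1 → |·| ≈ 1.4142, ∠ ≈ 45.00°
pole (1 + j25·0.02) = 1 + j0.5 → |·| ≈ 1.118, ∠ ≈ 26.57°
pole (1 + j25·0.001) = 1 + j0.025 → |·| ≈ 1.0003, ∠ ≈ 1.43°
|H| = 0.00128 · 3.2811 / (1.4142 · 1.118 · 1.0003) ≈ 0.0026555
Gain = 20 log₁₀(0.0026555) ≈ -51.52 dB

-51.5 dB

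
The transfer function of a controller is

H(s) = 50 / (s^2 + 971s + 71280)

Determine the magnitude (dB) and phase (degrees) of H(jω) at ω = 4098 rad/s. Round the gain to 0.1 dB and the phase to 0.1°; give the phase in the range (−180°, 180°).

-110.7 dB, -166.6°

Substitute s = j4098:
Numerator: 50 = 50 + j0
Denominator: (j4098)^2 + 971(j4098) + 71280 = -16722324 + j3979158
|N| = √(50² + 0²) ≈ 50, ∠N ≈ 0.00°
|D| = √(16722324² + 3979158²) ≈ 1.7189e+07, ∠D ≈ 166.62°
|H| = 50 / 1.7189e+07 ≈ 2.9088e-06
Gain = 20 log₁₀(2.9088e-06) ≈ -110.73 dB
∠H = 0.00° − 166.62° = -166.62°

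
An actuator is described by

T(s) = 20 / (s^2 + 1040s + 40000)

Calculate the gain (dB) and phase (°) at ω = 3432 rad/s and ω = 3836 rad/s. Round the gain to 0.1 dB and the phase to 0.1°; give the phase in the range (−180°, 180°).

Substitute s = j3432:
Numerator: 20 = 20 + j0
Denominator: (j3432)^2 + 1040(j3432) + 40000 = -11738624 + j3569280
|N| = √(20² + 0²) ≈ 20, ∠N ≈ 0.00°
|D| = √(11738624² + 3569280²) ≈ 1.2269e+07, ∠D ≈ 163.09°
|T| = 20 / 1.2269e+07 ≈ 1.6301e-06
Gain = 20 log₁₀(1.6301e-06) ≈ -115.76 dB
∠T = 0.00° − 163.09° = -163.09°

Substitute s = j3836:
Numerator: 20 = 20 + j0
Denominator: (j3836)^2 + 1040(j3836) + 40000 = -14674896 + j3989440
|N| = √(20² + 0²) ≈ 20, ∠N ≈ 0.00°
|D| = √(14674896² + 3989440²) ≈ 1.5208e+07, ∠D ≈ 164.79°
|T| = 20 / 1.5208e+07 ≈ 1.3151e-06
Gain = 20 log₁₀(1.3151e-06) ≈ -117.62 dB
∠T = 0.00° − 164.79° = -164.79°

ω = 3432: -115.8 dB, -163.1°; ω = 3836: -117.6 dB, -164.8°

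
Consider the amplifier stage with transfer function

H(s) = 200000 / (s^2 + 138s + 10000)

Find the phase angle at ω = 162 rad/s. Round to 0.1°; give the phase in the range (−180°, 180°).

-126.0°

At s = jω = j162:
quadratic: (j162)² + 138·j162 + 10000 = -16244 + j22356 → |·| ≈ 27634, ∠ ≈ 126.00°
∠H = 0.00° − 126.00° = -126.00°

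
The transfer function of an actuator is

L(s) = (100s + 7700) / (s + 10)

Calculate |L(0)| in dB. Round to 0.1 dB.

L(0) = 7700 / 10 = 770
20 log₁₀(770) ≈ 57.73 dB

57.7 dB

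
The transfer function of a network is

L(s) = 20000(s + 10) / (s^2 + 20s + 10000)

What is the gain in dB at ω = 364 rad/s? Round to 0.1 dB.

35.5 dB

At s = jω = j364:
zero (s+10): 10 + j364 → |·| = √(10²+364²) = √132596 ≈ 364.14, ∠ = arctan(364/10) ≈ 88.43°
quadratic: (j364)² + 20·j364 + 10000 = -122496 + j7280 → |·| ≈ 1.2271e+05, ∠ ≈ 176.60°
|L| = 20000 · 364.14 / 1.2271e+05 ≈ 59.35
Gain = 20 log₁₀(59.35) ≈ 35.47 dB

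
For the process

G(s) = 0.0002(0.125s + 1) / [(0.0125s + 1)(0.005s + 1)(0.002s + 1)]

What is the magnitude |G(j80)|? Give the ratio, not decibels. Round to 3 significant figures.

At ω = 80 rad/s:
zero (1 + j80·0.125) = 1 + j10 → |·| ≈ 10.05, ∠ ≈ 84.29°
pole (1 + j80·0.0125) = 1 + j1 → |·| ≈ 1.4142, ∠ ≈ 45.00°
pole (1 + j80·0.005) = 1 + j0.4 → |·| ≈ 1.077, ∠ ≈ 21.80°
pole (1 + j80·0.002) = 1 + j0.16 → |·| ≈ 1.0127, ∠ ≈ 9.09°
|G| = 0.0002 · 10.05 / (1.4142 · 1.077 · 1.0127) ≈ 0.0013031

0.00130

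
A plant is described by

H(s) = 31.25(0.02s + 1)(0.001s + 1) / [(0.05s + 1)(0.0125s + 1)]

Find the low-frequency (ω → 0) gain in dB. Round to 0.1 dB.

H(0) = 31.25 · 1 / 1 = 31.25
20 log₁₀(31.25) ≈ 29.90 dB

29.9 dB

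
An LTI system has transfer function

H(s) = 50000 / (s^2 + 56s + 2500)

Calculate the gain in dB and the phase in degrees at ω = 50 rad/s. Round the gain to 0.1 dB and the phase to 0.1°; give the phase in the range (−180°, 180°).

At s = jω = j50:
quadratic: (j50)² + 56·j50 + 2500 = 0 + j2800 → |·| ≈ 2800, ∠ ≈ 90.00°
|H| = 50000 / 2800 ≈ 17.857
Gain = 20 log₁₀(17.857) ≈ 25.04 dB
∠H = 0.00° − 90.00° = -90.00°

25.0 dB, -90.0°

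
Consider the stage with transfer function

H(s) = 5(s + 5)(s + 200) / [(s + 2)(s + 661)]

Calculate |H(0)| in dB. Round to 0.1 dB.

11.6 dB

H(0) = 5·5·200 / (2·661) ≈ 3.7821
20 log₁₀(3.7821) ≈ 11.55 dB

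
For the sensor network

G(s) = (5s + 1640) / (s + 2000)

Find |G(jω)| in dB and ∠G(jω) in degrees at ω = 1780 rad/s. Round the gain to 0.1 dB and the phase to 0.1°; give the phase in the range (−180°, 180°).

10.6 dB, 37.9°

Substitute s = j1780:
Numerator: 5(j1780) + 1640 = 1640 + j8900
Denominator: (j1780) + 2000 = 2000 + j1780
|N| = √(1640² + 8900²) ≈ 9049.8, ∠N ≈ 79.56°
|D| = √(2000² + 1780²) ≈ 2677.4, ∠D ≈ 41.67°
|G| = 9049.8 / 2677.4 ≈ 3.3801
Gain = 20 log₁₀(3.3801) ≈ 10.58 dB
∠G = 79.56° − 41.67° = 37.89°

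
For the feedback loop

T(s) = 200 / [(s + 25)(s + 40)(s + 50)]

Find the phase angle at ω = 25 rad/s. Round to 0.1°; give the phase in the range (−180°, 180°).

-103.6°

At s = jω = j25:
pole (s+25): 25 + j25 → |·| = √(25²+25²) = √1250 ≈ 35.355, ∠ = arctan(25/25) ≈ 45.00°
pole (s+40): 40 + j25 → |·| = √(40²+25²) = √2225 ≈ 47.17, ∠ = arctan(25/40) ≈ 32.01°
pole (s+50): 50 + j25 → |·| = √(50²+25²) = √3125 ≈ 55.902, ∠ = arctan(25/50) ≈ 26.57°
∠T = 0.00° − 103.58° = -103.58°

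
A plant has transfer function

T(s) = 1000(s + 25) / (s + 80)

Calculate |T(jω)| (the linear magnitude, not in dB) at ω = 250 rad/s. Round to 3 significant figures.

At s = jω = j250:
zero (s+25): 25 + j250 → |·| = √(25²+250²) = √63125 ≈ 251.25, ∠ = arctan(250/25) ≈ 84.29°
pole (s+80): 80 + j250 → |·| = √(80²+250²) = √68900 ≈ 262.49, ∠ = arctan(250/80) ≈ 72.26°
|T| = 1000 · 251.25 / 262.49 ≈ 957.18

957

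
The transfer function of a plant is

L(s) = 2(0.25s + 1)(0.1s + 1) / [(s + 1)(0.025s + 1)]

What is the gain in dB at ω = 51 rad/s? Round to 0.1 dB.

At ω = 51 rad/s:
zero (1 + j51·0.25) = 1 + j12.75 → |·| ≈ 12.789, ∠ ≈ 85.52°
zero (1 + j51·0.1) = 1 + j5.1 → |·| ≈ 5.1971, ∠ ≈ 78.91°
pole (1 + j51·1) = 1 + j51 → |·| ≈ 51.01, ∠ ≈ 88.88°
pole (1 + j51·0.025) = 1 + j1.275 → |·| ≈ 1.6204, ∠ ≈ 51.89°
|L| = 2 · 12.789 · 5.1971 / (51.01 · 1.6204) ≈ 1.6082
Gain = 20 log₁₀(1.6082) ≈ 4.13 dB

4.1 dB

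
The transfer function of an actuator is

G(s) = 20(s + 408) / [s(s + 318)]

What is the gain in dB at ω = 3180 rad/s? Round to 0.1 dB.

At s = jω = j3180:
zero (s+408): 408 + j3180 → |·| = √(408²+3180²) = √10278864 ≈ 3206.1, ∠ = arctan(3180/408) ≈ 82.69°
pole (s+318): 318 + j3180 → |·| = √(318²+3180²) = √10213524 ≈ 3195.9, ∠ = arctan(3180/318) ≈ 84.29°
pole at origin: |s| = 3180, ∠ = 90.00° (in denominator)
|G| = 20 · 3206.1 / 1.0163e+07 ≈ 0.0063094
Gain = 20 log₁₀(0.0063094) ≈ -44.00 dB

-44.0 dB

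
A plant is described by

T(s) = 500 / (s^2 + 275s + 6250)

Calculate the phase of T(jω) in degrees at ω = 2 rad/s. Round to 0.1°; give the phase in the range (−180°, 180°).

-5.0°

Substitute s = j2:
Numerator: 500 = 500 + j0
Denominator: (j2)^2 + 275(j2) + 6250 = 6246 + j550
|N| = √(500² + 0²) ≈ 500, ∠N ≈ 0.00°
|D| = √(6246² + 550²) ≈ 6270.2, ∠D ≈ 5.03°
∠T = 0.00° − 5.03° = -5.03°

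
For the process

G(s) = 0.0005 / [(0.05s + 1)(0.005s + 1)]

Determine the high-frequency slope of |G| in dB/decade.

Each pole contributes −20 dB/decade at high frequency; each zero contributes +20 dB/decade.
Net: 0 zero(s) − 2 pole(s) → -40 dB/decade.

-40 dB/decade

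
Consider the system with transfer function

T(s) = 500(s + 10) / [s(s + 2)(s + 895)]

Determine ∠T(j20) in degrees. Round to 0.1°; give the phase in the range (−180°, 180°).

At s = jω = j20:
zero (s+10): 10 + j20 → |·| = √(10²+20²) = √500 ≈ 22.361, ∠ = arctan(20/10) ≈ 63.43°
pole (s+2): 2 + j20 → |·| = √(2²+20²) = √404 ≈ 20.1, ∠ = arctan(20/2) ≈ 84.29°
pole (s+895): 895 + j20 → |·| = √(895²+20²) = √801425 ≈ 895.22, ∠ = arctan(20/895) ≈ 1.28°
pole at origin: |s| = 20, ∠ = 90.00° (in denominator)
∠T = 63.43° − 175.57° = -112.14°

-112.1°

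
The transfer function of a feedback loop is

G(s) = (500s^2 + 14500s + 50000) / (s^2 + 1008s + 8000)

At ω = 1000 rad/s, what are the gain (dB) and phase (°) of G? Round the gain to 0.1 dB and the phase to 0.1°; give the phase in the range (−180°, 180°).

51.0 dB, 43.8°

Substitute s = j1000:
Numerator: 500(j1000)^2 + 14500(j1000) + 50000 = -499950000 + j14500000
Denominator: (j1000)^2 + 1008(j1000) + 8000 = -992000 + j1008000
|N| = √(499950000² + 14500000²) ≈ 5.0016e+08, ∠N ≈ 178.34°
|D| = √(992000² + 1008000²) ≈ 1.4143e+06, ∠D ≈ 134.54°
|G| = 5.0016e+08 / 1.4143e+06 ≈ 353.64
Gain = 20 log₁₀(353.64) ≈ 50.97 dB
∠G = 178.34° − 134.54° = 43.80°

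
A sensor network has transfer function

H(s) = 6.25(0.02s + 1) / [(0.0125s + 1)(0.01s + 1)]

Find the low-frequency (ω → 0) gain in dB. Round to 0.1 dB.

H(0) = 6.25 · 1 / 1 = 6.25
20 log₁₀(6.25) ≈ 15.92 dB

15.9 dB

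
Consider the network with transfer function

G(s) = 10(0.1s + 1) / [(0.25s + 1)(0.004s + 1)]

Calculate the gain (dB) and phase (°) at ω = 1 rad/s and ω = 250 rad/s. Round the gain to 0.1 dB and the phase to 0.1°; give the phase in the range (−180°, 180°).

ω = 1: 19.8 dB, -8.6°; ω = 250: 9.0 dB, -46.4°

At ω = 1 rad/s:
zero (1 + j1·0.1) = 1 + j0.1 → |·| ≈ 1.005, ∠ ≈ 5.71°
pole (1 + j1·0.25) = 1 + j0.25 → |·| ≈ 1.0308, ∠ ≈ 14.04°
pole (1 + j1·0.004) = 1 + j0.004 → |·| ≈ 1, ∠ ≈ 0.23°
|G| = 10 · 1.005 / (1.0308 · 1) ≈ 9.7497
Gain = 20 log₁₀(9.7497) ≈ 19.78 dB
∠G = (5.71°) − (14.04° + 0.23°) = -8.56°

At ω = 250 rad/s:
zero (1 + j250·0.1) = 1 + j25 → |·| ≈ 25.02, ∠ ≈ 87.71°
pole (1 + j250·0.25) = 1 + j62.5 → |·| ≈ 62.508, ∠ ≈ 89.08°
pole (1 + j250·0.004) = 1 + j1 → |·| ≈ 1.4142, ∠ ≈ 45.00°
|G| = 10 · 25.02 / (62.508 · 1.4142) ≈ 2.8304
Gain = 20 log₁₀(2.8304) ≈ 9.04 dB
∠G = (87.71°) − (89.08° + 45.00°) = -46.37°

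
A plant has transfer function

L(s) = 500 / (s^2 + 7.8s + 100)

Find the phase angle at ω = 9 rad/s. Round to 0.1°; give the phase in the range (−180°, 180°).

At s = jω = j9:
quadratic: (j9)² + 7.8·j9 + 100 = 19 + j70.2 → |·| ≈ 72.726, ∠ ≈ 74.86°
∠L = 0.00° − 74.86° = -74.86°

-74.9°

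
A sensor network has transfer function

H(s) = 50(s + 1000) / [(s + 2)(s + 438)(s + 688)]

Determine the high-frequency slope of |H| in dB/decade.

Each pole contributes −20 dB/decade at high frequency; each zero contributes +20 dB/decade.
Net: 1 zero(s) − 3 pole(s) → -40 dB/decade.

-40 dB/decade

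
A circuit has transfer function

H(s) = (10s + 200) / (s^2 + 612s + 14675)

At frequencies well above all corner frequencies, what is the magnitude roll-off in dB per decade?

Each pole contributes −20 dB/decade at high frequency; each zero contributes +20 dB/decade.
Net: 1 zero(s) − 2 pole(s) → -20 dB/decade.

-20 dB/decade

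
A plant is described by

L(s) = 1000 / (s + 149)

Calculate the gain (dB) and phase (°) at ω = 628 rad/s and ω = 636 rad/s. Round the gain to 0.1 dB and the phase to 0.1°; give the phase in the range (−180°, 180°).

ω = 628: 3.8 dB, -76.7°; ω = 636: 3.7 dB, -76.8°

At s = jω = j628:
pole (s+149): 149 + j628 → |·| = √(149²+628²) = √416585 ≈ 645.43, ∠ = arctan(628/149) ≈ 76.65°
|L| = 1000 / 645.43 ≈ 1.5494
Gain = 20 log₁₀(1.5494) ≈ 3.80 dB
∠L = 0.00° − 76.65° = -76.65°

At s = jω = j636:
pole (s+149): 149 + j636 → |·| = √(149²+636²) = √426697 ≈ 653.22, ∠ = arctan(636/149) ≈ 76.81°
|L| = 1000 / 653.22 ≈ 1.5309
Gain = 20 log₁₀(1.5309) ≈ 3.70 dB
∠L = 0.00° − 76.81° = -76.81°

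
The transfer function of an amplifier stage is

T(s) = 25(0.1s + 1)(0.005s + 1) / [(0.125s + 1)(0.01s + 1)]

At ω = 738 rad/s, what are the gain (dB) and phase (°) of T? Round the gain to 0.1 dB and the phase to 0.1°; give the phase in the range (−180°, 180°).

20.2 dB, -7.6°

At ω = 738 rad/s:
zero (1 + j738·0.1) = 1 + j73.8 → |·| ≈ 73.807, ∠ ≈ 89.22°
zero (1 + j738·0.005) = 1 + j3.69 → |·| ≈ 3.8231, ∠ ≈ 74.84°
pole (1 + j738·0.125) = 1 + j92.25 → |·| ≈ 92.255, ∠ ≈ 89.38°
pole (1 + j738·0.01) = 1 + j7.38 → |·| ≈ 7.4474, ∠ ≈ 82.28°
|T| = 25 · 73.807 · 3.8231 / (92.255 · 7.4474) ≈ 10.267
Gain = 20 log₁₀(10.267) ≈ 20.23 dB
∠T = (89.22° + 74.84°) − (89.38° + 82.28°) = -7.60°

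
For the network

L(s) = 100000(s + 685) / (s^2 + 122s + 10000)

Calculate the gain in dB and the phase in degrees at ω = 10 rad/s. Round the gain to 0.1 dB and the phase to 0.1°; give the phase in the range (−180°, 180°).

76.7 dB, -6.2°

At s = jω = j10:
zero (s+685): 685 + j10 → |·| = √(685²+10²) = √469325 ≈ 685.07, ∠ = arctan(10/685) ≈ 0.84°
quadratic: (j10)² + 122·j10 + 10000 = 9900 + j1220 → |·| ≈ 9974.9, ∠ ≈ 7.03°
|L| = 100000 · 685.07 / 9974.9 ≈ 6867.9
Gain = 20 log₁₀(6867.9) ≈ 76.74 dB
∠L = 0.84° − 7.03° = -6.19°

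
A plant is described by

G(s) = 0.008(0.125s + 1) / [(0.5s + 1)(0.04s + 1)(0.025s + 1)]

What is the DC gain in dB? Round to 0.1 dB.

-41.9 dB

G(0) = 0.008 · 1 / 1 = 0.008
20 log₁₀(0.008) ≈ -41.94 dB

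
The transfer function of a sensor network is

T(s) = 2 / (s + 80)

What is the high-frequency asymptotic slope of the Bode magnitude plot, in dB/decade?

-20 dB/decade

Each pole contributes −20 dB/decade at high frequency; each zero contributes +20 dB/decade.
Net: 0 zero(s) − 1 pole(s) → -20 dB/decade.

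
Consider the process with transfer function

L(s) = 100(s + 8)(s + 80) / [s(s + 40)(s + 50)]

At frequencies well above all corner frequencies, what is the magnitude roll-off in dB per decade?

Each pole contributes −20 dB/decade at high frequency; each zero contributes +20 dB/decade.
Net: 2 zero(s) − 3 pole(s) → -20 dB/decade.

-20 dB/decade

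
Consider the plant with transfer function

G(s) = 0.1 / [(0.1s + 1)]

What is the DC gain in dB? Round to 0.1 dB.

-20.0 dB

G(0) = 0.1 · 1 / 1 = 0.1
20 log₁₀(0.1) ≈ -20.00 dB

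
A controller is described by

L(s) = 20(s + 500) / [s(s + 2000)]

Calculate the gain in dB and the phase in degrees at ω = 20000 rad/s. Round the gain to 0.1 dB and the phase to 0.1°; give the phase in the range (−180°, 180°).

At s = jω = j20000:
zero (s+500): 500 + j20000 → |·| = √(500²+20000²) = √400250000 ≈ 20006, ∠ = arctan(20000/500) ≈ 88.57°
pole (s+2000): 2000 + j20000 → |·| = √(2000²+20000²) = √404000000 ≈ 20100, ∠ = arctan(20000/2000) ≈ 84.29°
pole at origin: |s| = 20000, ∠ = 90.00° (in denominator)
|L| = 20 · 20006 / 4.02e+08 ≈ 0.00099532
Gain = 20 log₁₀(0.00099532) ≈ -60.04 dB
∠L = 88.57° − 174.29° = -85.72°

-60.0 dB, -85.7°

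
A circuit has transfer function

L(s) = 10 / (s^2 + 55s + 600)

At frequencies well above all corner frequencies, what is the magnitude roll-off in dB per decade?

Each pole contributes −20 dB/decade at high frequency; each zero contributes +20 dB/decade.
Net: 0 zero(s) − 2 pole(s) → -40 dB/decade.

-40 dB/decade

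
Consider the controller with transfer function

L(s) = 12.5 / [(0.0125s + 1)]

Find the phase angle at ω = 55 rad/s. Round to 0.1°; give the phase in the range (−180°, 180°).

At ω = 55 rad/s:
pole (1 + j55·0.0125) = 1 + j0.6875 → |·| ≈ 1.2135, ∠ ≈ 34.51°
∠L = (0°) − (34.51°) = -34.51°

-34.5°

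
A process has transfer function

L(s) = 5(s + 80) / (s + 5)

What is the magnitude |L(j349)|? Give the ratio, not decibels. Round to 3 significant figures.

At s = jω = j349:
zero (s+80): 80 + j349 → |·| = √(80²+349²) = √128201 ≈ 358.05, ∠ = arctan(349/80) ≈ 77.09°
pole (s+5): 5 + j349 → |·| = √(5²+349²) = √121826 ≈ 349.04, ∠ = arctan(349/5) ≈ 89.18°
|L| = 5 · 358.05 / 349.04 ≈ 5.1291

5.13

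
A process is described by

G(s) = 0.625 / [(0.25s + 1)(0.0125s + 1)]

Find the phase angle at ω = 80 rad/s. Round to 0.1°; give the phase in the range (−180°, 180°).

At ω = 80 rad/s:
pole (1 + j80·0.25) = 1 + j20 → |·| ≈ 20.025, ∠ ≈ 87.14°
pole (1 + j80·0.0125) = 1 + j1 → |·| ≈ 1.4142, ∠ ≈ 45.00°
∠G = (0°) − (87.14° + 45.00°) = -132.14°

-132.1°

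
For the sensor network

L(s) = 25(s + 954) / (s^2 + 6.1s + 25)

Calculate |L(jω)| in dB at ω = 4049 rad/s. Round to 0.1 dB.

At s = jω = j4049:
zero (s+954): 954 + j4049 → |·| = √(954²+4049²) = √17304517 ≈ 4159.9, ∠ = arctan(4049/954) ≈ 76.74°
quadratic: (j4049)² + 6.1·j4049 + 25 = -16394376 + j24698.9 → |·| ≈ 1.6394e+07, ∠ ≈ 179.91°
|L| = 25 · 4159.9 / 1.6394e+07 ≈ 0.0063436
Gain = 20 log₁₀(0.0063436) ≈ -43.95 dB

-44.0 dB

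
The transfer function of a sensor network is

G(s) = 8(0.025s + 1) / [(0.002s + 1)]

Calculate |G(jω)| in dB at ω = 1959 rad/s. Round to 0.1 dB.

39.7 dB

At ω = 1959 rad/s:
zero (1 + j1959·0.025) = 1 + j48.975 → |·| ≈ 48.985, ∠ ≈ 88.83°
pole (1 + j1959·0.002) = 1 + j3.918 → |·| ≈ 4.0436, ∠ ≈ 75.68°
|G| = 8 · 48.985 / (4.0436) ≈ 96.914
Gain = 20 log₁₀(96.914) ≈ 39.73 dB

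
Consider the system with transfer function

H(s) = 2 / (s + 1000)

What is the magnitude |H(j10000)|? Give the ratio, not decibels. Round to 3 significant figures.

At s = jω = j10000:
pole (s+1000): 1000 + j10000 → |·| = √(1000²+10000²) = √101000000 ≈ 10050, ∠ = arctan(10000/1000) ≈ 84.29°
|H| = 2 / 10050 ≈ 0.000199

0.000199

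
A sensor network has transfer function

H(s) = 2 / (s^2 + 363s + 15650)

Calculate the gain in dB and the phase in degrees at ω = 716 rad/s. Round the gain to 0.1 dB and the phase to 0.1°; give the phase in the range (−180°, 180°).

Substitute s = j716:
Numerator: 2 = 2 + j0
Denominator: (j716)^2 + 363(j716) + 15650 = -497006 + j259908
|N| = √(2² + 0²) ≈ 2, ∠N ≈ 0.00°
|D| = √(497006² + 259908²) ≈ 5.6086e+05, ∠D ≈ 152.39°
|H| = 2 / 5.6086e+05 ≈ 3.566e-06
Gain = 20 log₁₀(3.566e-06) ≈ -108.96 dB
∠H = 0.00° − 152.39° = -152.39°

-109.0 dB, -152.4°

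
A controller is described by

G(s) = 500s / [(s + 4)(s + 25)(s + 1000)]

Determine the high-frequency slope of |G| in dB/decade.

Each pole contributes −20 dB/decade at high frequency; each zero contributes +20 dB/decade.
Net: 1 zero(s) − 3 pole(s) → -40 dB/decade.

-40 dB/decade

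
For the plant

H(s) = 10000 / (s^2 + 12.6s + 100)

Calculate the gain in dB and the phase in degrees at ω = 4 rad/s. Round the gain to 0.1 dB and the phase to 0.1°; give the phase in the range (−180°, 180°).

At s = jω = j4:
quadratic: (j4)² + 12.6·j4 + 100 = 84 + j50.4 → |·| ≈ 97.96, ∠ ≈ 30.96°
|H| = 10000 / 97.96 ≈ 102.08
Gain = 20 log₁₀(102.08) ≈ 40.18 dB
∠H = 0.00° − 30.96° = -30.96°

40.2 dB, -31.0°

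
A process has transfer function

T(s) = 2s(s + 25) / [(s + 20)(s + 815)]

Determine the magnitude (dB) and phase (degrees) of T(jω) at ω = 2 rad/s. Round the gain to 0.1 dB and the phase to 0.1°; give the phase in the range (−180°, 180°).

At s = jω = j2:
zero (s+25): 25 + j2 → |·| = √(25²+2²) = √629 ≈ 25.08, ∠ = arctan(2/25) ≈ 4.57°
zero at origin: s = j2 → |·| = 2, ∠ = 90.00°
pole (s+20): 20 + j2 → |·| = √(20²+2²) = √404 ≈ 20.1, ∠ = arctan(2/20) ≈ 5.71°
pole (s+815): 815 + j2 → |·| = √(815²+2²) = √664229 ≈ 815, ∠ = arctan(2/815) ≈ 0.14°
|T| = 2 · 50.16 / 16382 ≈ 0.0061238
Gain = 20 log₁₀(0.0061238) ≈ -44.26 dB
∠T = 94.57° − 5.85° = 88.72°

-44.3 dB, 88.7°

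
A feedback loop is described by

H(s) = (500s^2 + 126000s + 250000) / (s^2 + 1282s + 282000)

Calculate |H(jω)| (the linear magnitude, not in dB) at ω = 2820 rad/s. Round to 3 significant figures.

Substitute s = j2820:
Numerator: 500(j2820)^2 + 126000(j2820) + 250000 = -3975950000 + j355320000
Denominator: (j2820)^2 + 1282(j2820) + 282000 = -7670400 + j3615240
|N| = √(3975950000² + 355320000²) ≈ 3.9918e+09, ∠N ≈ 174.89°
|D| = √(7670400² + 3615240²) ≈ 8.4797e+06, ∠D ≈ 154.76°
|H| = 3.9918e+09 / 8.4797e+06 ≈ 470.75

471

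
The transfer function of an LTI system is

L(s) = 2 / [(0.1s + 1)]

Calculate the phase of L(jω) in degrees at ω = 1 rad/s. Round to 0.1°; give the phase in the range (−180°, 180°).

-5.7°

At ω = 1 rad/s:
pole (1 + j1·0.1) = 1 + j0.1 → |·| ≈ 1.005, ∠ ≈ 5.71°
∠L = (0°) − (5.71°) = -5.71°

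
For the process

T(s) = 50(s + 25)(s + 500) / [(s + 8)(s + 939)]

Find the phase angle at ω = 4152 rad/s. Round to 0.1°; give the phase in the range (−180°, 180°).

5.6°

At s = jω = j4152:
zero (s+25): 25 + j4152 → |·| = √(25²+4152²) = √17239729 ≈ 4152.1, ∠ = arctan(4152/25) ≈ 89.66°
zero (s+500): 500 + j4152 → |·| = √(500²+4152²) = √17489104 ≈ 4182, ∠ = arctan(4152/500) ≈ 83.13°
pole (s+8): 8 + j4152 → |·| = √(8²+4152²) = √17239168 ≈ 4152, ∠ = arctan(4152/8) ≈ 89.89°
pole (s+939): 939 + j4152 → |·| = √(939²+4152²) = √18120825 ≈ 4256.9, ∠ = arctan(4152/939) ≈ 77.26°
∠T = 172.79° − 167.15° = 5.64°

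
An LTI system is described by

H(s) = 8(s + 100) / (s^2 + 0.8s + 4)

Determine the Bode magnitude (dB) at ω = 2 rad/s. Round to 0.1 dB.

At s = jω = j2:
zero (s+100): 100 + j2 → |·| = √(100²+2²) = √10004 ≈ 100.02, ∠ = arctan(2/100) ≈ 1.15°
quadratic: (j2)² + 0.8·j2 + 4 = 0 + j1.6 → |·| ≈ 1.6, ∠ ≈ 90.00°
|H| = 8 · 100.02 / 1.6 ≈ 500.1
Gain = 20 log₁₀(500.1) ≈ 53.98 dB

54.0 dB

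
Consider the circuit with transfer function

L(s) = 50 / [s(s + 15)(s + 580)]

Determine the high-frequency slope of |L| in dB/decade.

-60 dB/decade

Each pole contributes −20 dB/decade at high frequency; each zero contributes +20 dB/decade.
Net: 0 zero(s) − 3 pole(s) → -60 dB/decade.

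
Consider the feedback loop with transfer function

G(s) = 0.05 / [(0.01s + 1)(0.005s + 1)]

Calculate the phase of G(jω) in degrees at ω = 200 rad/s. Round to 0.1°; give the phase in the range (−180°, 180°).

At ω = 200 rad/s:
pole (1 + j200·0.01) = 1 + j2 → |·| ≈ 2.2361, ∠ ≈ 63.43°
pole (1 + j200·0.005) = 1 + j1 → |·| ≈ 1.4142, ∠ ≈ 45.00°
∠G = (0°) − (63.43° + 45.00°) = -108.43°

-108.4°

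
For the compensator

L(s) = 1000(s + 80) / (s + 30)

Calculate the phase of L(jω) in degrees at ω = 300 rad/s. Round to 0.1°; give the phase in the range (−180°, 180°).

At s = jω = j300:
zero (s+80): 80 + j300 → |·| = √(80²+300²) = √96400 ≈ 310.48, ∠ = arctan(300/80) ≈ 75.07°
pole (s+30): 30 + j300 → |·| = √(30²+300²) = √90900 ≈ 301.5, ∠ = arctan(300/30) ≈ 84.29°
∠L = 75.07° − 84.29° = -9.22°

-9.2°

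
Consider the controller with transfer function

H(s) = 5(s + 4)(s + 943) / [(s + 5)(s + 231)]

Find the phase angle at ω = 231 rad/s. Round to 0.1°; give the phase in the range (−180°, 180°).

At s = jω = j231:
zero (s+4): 4 + j231 → |·| = √(4²+231²) = √53377 ≈ 231.03, ∠ = arctan(231/4) ≈ 89.01°
zero (s+943): 943 + j231 → |·| = √(943²+231²) = √942610 ≈ 970.88, ∠ = arctan(231/943) ≈ 13.76°
pole (s+5): 5 + j231 → |·| = √(5²+231²) = √53386 ≈ 231.05, ∠ = arctan(231/5) ≈ 88.76°
pole (s+231): 231 + j231 → |·| = √(231²+231²) = √106722 ≈ 326.68, ∠ = arctan(231/231) ≈ 45.00°
∠H = 102.77° − 133.76° = -30.99°

-31.0°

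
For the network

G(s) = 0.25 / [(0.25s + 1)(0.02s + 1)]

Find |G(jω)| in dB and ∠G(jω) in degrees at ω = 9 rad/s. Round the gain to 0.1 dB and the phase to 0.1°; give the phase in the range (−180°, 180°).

At ω = 9 rad/s:
pole (1 + j9·0.25) = 1 + j2.25 → |·| ≈ 2.4622, ∠ ≈ 66.04°
pole (1 + j9·0.02) = 1 + j0.18 → |·| ≈ 1.0161, ∠ ≈ 10.20°
|G| = 0.25 · 1 / (2.4622 · 1.0161) ≈ 0.099926
Gain = 20 log₁₀(0.099926) ≈ -20.01 dB
∠G = (0°) − (66.04° + 10.20°) = -76.24°

-20.0 dB, -76.2°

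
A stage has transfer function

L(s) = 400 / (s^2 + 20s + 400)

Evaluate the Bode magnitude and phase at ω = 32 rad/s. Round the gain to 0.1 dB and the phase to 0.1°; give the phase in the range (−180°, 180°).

At s = jω = j32:
quadratic: (j32)² + 20·j32 + 400 = -624 + j640 → |·| ≈ 893.85, ∠ ≈ 134.27°
|L| = 400 / 893.85 ≈ 0.4475
Gain = 20 log₁₀(0.4475) ≈ -6.98 dB
∠L = 0.00° − 134.27° = -134.27°

-7.0 dB, -134.3°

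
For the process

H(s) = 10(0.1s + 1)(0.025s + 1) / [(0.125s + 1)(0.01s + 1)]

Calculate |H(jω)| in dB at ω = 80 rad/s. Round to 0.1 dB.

At ω = 80 rad/s:
zero (1 + j80·0.1) = 1 + j8 → |·| ≈ 8.0623, ∠ ≈ 82.87°
zero (1 + j80·0.025) = 1 + j2 → |·| ≈ 2.2361, ∠ ≈ 63.43°
pole (1 + j80·0.125) = 1 + j10 → |·| ≈ 10.05, ∠ ≈ 84.29°
pole (1 + j80·0.01) = 1 + j0.8 → |·| ≈ 1.2806, ∠ ≈ 38.66°
|H| = 10 · 8.0623 · 2.2361 / (10.05 · 1.2806) ≈ 14.008
Gain = 20 log₁₀(14.008) ≈ 22.93 dB

22.9 dB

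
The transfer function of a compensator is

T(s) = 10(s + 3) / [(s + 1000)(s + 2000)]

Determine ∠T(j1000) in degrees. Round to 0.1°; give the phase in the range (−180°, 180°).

18.3°

At s = jω = j1000:
zero (s+3): 3 + j1000 → |·| = √(3²+1000²) = √1000009 ≈ 1000, ∠ = arctan(1000/3) ≈ 89.83°
pole (s+1000): 1000 + j1000 → |·| = √(1000²+1000²) = √2000000 ≈ 1414.2, ∠ = arctan(1000/1000) ≈ 45.00°
pole (s+2000): 2000 + j1000 → |·| = √(2000²+1000²) = √5000000 ≈ 2236.1, ∠ = arctan(1000/2000) ≈ 26.57°
∠T = 89.83° − 71.57° = 18.26°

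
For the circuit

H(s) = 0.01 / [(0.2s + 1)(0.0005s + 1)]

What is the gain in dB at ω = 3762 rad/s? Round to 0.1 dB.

At ω = 3762 rad/s:
pole (1 + j3762·0.2) = 1 + j752.4 → |·| ≈ 752.4, ∠ ≈ 89.92°
pole (1 + j3762·0.0005) = 1 + j1.881 → |·| ≈ 2.1303, ∠ ≈ 62.00°
|H| = 0.01 · 1 / (752.4 · 2.1303) ≈ 6.2389e-06
Gain = 20 log₁₀(6.2389e-06) ≈ -104.10 dB

-104.1 dB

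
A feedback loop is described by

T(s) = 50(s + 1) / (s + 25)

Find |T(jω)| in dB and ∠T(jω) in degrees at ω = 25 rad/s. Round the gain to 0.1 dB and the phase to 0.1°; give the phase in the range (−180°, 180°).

31.0 dB, 42.7°

At s = jω = j25:
zero (s+1): 1 + j25 → |·| = √(1²+25²) = √626 ≈ 25.02, ∠ = arctan(25/1) ≈ 87.71°
pole (s+25): 25 + j25 → |·| = √(25²+25²) = √1250 ≈ 35.355, ∠ = arctan(25/25) ≈ 45.00°
|T| = 50 · 25.02 / 35.355 ≈ 35.384
Gain = 20 log₁₀(35.384) ≈ 30.98 dB
∠T = 87.71° − 45.00° = 42.71°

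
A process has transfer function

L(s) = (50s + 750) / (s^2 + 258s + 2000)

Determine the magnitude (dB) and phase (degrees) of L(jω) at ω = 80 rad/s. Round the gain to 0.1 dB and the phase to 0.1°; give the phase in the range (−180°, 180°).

Substitute s = j80:
Numerator: 50(j80) + 750 = 750 + j4000
Denominator: (j80)^2 + 258(j80) + 2000 = -4400 + j20640
|N| = √(750² + 4000²) ≈ 4069.7, ∠N ≈ 79.38°
|D| = √(4400² + 20640²) ≈ 21104, ∠D ≈ 102.03°
|L| = 4069.7 / 21104 ≈ 0.19284
Gain = 20 log₁₀(0.19284) ≈ -14.30 dB
∠L = 79.38° − 102.03° = -22.65°

-14.3 dB, -22.7°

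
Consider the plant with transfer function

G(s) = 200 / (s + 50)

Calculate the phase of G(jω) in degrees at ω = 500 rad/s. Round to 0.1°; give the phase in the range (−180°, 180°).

-84.3°

Substitute s = j500:
Numerator: 200 = 200 + j0
Denominator: (j500) + 50 = 50 + j500
|N| = √(200² + 0²) ≈ 200, ∠N ≈ 0.00°
|D| = √(50² + 500²) ≈ 502.49, ∠D ≈ 84.29°
∠G = 0.00° − 84.29° = -84.29°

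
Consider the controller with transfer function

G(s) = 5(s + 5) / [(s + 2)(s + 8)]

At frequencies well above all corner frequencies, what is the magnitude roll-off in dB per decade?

Each pole contributes −20 dB/decade at high frequency; each zero contributes +20 dB/decade.
Net: 1 zero(s) − 2 pole(s) → -20 dB/decade.

-20 dB/decade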